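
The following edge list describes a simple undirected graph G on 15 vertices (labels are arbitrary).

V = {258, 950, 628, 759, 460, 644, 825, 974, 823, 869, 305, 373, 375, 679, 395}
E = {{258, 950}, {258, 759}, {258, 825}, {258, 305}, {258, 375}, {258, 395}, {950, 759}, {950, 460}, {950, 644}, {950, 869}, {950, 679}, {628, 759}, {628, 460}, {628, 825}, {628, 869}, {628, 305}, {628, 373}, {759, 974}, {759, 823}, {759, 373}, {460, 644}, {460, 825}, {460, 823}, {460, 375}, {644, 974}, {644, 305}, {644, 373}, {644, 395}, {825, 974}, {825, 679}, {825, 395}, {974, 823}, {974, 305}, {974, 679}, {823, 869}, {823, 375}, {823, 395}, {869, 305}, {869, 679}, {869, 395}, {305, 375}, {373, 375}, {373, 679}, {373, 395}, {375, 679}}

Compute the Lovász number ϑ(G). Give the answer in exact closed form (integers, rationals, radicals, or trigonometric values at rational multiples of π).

deg(373) = 6; N(373) = {628, 759, 644, 375, 679, 395}.
Vertex 825 has 6 neighbors: 258, 628, 460, 974, 679, 395.
N(628) = {759, 460, 825, 869, 305, 373}, |N(628)| = 6.
Vertex 460 has 6 neighbors: 950, 628, 644, 825, 823, 375.
Regular of degree 6 on 15 vertices: this is K(6,2), the Kneser graph.
A has 3 distinct eigenvalues ≈ [6.0, 1.0, -3.0].
Lovász (edge-transitive): ϑ = −15·(-3)/((6)−(-3)) = 5.
ϑ(G) ≈ 5.000000000.

5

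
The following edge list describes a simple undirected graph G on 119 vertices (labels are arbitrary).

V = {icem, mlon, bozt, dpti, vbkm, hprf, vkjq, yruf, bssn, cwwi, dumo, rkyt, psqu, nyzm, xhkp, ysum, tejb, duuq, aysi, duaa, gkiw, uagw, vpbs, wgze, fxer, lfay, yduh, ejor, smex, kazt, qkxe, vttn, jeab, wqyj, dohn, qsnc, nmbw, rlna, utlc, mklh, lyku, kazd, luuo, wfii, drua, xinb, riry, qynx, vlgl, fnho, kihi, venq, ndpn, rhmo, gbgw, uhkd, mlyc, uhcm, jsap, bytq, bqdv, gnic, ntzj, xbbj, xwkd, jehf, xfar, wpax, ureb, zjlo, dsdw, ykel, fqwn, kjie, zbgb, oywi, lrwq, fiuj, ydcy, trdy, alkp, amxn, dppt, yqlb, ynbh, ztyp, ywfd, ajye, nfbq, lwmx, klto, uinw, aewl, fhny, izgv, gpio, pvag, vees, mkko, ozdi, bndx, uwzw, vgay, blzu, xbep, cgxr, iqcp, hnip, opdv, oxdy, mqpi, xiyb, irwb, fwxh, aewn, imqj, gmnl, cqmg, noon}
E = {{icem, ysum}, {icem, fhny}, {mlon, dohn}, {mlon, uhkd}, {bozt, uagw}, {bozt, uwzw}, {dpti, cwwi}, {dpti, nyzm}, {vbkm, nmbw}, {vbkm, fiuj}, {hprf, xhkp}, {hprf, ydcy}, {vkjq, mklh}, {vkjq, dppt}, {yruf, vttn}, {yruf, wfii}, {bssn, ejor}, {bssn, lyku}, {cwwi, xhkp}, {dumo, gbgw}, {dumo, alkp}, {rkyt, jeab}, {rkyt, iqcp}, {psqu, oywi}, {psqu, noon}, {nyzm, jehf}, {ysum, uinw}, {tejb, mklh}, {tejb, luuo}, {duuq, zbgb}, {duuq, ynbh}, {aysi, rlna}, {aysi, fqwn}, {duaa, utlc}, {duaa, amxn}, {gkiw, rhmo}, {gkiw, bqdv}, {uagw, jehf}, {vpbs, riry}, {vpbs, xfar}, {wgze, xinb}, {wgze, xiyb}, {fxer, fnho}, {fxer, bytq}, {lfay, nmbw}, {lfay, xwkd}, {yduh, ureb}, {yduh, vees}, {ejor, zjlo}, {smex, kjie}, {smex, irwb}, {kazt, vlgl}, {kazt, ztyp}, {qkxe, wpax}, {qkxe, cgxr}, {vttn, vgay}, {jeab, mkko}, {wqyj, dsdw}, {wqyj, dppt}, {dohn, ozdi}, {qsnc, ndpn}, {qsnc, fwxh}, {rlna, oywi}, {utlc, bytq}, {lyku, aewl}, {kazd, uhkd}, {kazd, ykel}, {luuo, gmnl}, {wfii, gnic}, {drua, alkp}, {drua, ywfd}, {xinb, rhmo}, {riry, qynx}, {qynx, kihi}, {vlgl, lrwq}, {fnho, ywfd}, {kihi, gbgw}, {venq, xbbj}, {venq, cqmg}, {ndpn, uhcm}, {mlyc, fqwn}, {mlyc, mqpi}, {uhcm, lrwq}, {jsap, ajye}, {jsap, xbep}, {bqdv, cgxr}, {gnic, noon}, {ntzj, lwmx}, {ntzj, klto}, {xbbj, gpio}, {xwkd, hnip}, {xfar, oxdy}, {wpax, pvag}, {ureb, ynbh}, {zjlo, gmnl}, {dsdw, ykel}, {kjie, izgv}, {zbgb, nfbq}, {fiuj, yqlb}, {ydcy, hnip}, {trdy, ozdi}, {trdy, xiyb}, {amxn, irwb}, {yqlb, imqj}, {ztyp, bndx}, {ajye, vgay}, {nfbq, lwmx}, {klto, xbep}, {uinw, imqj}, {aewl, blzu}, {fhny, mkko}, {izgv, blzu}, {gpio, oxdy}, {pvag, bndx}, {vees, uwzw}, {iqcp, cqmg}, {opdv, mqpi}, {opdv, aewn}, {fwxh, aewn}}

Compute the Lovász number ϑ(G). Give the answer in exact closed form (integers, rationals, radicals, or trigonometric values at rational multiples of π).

119*cos(pi/119)/(cos(pi/119) + 1)

deg(fqwn) = 2; N(fqwn) = {aysi, mlyc}.
deg(kazt) = 2; N(kazt) = {vlgl, ztyp}.
N(dpti) = {cwwi, nyzm}, |N(dpti)| = 2.
N(duuq) = {zbgb, ynbh}, |N(duuq)| = 2.
Every vertex has degree 2 (N=119); connected 2-regular on 119 ⇒ C_{119}.
Distinct eigenvalues (to 5 d.p.): [2.0, 1.99721, 1.98886, 1.97496, 1.95556, 1.93071, 1.90047, 1.86494, 1.82422, 1.7784, 1.72763, 1.67205, 1.6118, 1.54707, 1.47802, 1.40485, 1.32776, 1.24698, 1.16272, 1.07522, 0.98472, 0.89148, 0.79575, 0.6978, 0.59791, 0.49636, 0.39342, 0.28938, 0.18454, 0.07918, -0.0264, -0.1319, -0.23704, -0.34152, -0.44504, -0.54733, -0.64808, -0.74704, -0.84391, -0.93843, -1.03033, -1.11936, -1.20527, -1.28782, -1.36678, -1.44194, -1.51307, -1.57999, -1.6425, -1.70043, -1.75363, -1.80194, -1.84522, -1.88337, -1.91626, -1.94381, -1.96595, -1.9826, -1.99373, -1.9993].
Lovász: ϑ = −119(-2*cos(pi/119))/(2+-(-1)*2*cos(pi/119)) = 119*cos(pi/119)/(cos(pi/119) + 1).
Numerically 59.4896.
Lovász sandwich 59 ≤ 119*cos(pi/119)/(cos(pi/119) + 1) ≤ 60: both strict.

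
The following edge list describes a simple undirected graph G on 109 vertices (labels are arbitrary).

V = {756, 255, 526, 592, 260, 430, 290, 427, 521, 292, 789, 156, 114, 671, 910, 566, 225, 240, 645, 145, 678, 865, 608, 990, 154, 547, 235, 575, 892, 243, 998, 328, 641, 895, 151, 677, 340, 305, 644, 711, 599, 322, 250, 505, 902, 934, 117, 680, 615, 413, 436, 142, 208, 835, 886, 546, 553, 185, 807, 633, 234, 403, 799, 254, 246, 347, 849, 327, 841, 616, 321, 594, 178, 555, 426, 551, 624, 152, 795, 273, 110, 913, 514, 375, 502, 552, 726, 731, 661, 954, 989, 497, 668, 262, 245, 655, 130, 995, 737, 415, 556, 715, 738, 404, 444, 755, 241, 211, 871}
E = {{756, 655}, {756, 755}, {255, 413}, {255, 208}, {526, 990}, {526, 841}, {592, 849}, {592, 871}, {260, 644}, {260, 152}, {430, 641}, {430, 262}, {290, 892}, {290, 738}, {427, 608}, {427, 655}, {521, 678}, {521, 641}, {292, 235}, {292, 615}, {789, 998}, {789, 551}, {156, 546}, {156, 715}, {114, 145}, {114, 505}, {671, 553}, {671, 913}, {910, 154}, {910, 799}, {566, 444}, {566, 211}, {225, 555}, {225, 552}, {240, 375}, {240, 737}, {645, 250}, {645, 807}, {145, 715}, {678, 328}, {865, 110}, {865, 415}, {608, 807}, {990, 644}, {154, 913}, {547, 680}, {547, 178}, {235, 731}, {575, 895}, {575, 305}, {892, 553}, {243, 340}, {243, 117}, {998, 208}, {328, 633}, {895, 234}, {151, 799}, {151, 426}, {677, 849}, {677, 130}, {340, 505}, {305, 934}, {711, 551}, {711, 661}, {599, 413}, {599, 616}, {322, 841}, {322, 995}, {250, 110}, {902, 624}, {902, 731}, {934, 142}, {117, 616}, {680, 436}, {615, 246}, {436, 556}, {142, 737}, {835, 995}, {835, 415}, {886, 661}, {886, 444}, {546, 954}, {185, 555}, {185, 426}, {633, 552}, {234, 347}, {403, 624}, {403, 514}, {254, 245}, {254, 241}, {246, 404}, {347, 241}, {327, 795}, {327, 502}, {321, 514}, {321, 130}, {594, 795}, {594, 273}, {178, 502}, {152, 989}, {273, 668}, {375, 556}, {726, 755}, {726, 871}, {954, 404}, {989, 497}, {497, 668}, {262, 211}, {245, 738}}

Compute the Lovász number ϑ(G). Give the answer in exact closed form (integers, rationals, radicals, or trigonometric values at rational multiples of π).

109*cos(pi/109)/(cos(pi/109) + 1)

N(347) = {234, 241}, |N(347)| = 2.
deg(156) = 2; N(156) = {546, 715}.
Vertex 895 has 2 neighbors: 575, 234.
N(934) = {305, 142}, |N(934)| = 2.
Regular of degree 2 on 109 vertices: connected 2-regular on 109 ⇒ C_{109}.
The 55 distinct eigenvalues: [2.0, 1.9967, 1.9867, 1.9702, 1.9471, 1.9175, 1.8816, 1.8394, 1.7911, 1.7368, 1.6768, 1.6112, 1.5403, 1.4642, 1.3833, 1.2978, 1.208, 1.1141, 1.0166, 0.9157, 0.8117, 0.7051, 0.5961, 0.4851, 0.3725, 0.2587, 0.144, 0.0288, -0.0864, -0.2014, -0.3157, -0.429, -0.5408, -0.6508, -0.7587, -0.8641, -0.9665, -1.0658, -1.1615, -1.2534, -1.3411, -1.4244, -1.5029, -1.5764, -1.6447, -1.7075, -1.7647, -1.816, -1.8612, -1.9003, -1.9331, -1.9594, -1.9793, -1.9925, -1.9992].
With N=109: ϑ(G) = 109·(-(-1)*2*cos(pi/109))/(2−(-2*cos(pi/109))) = 109*cos(pi/109)/(cos(pi/109) + 1).
Numerically 54.488680.
α=54, χ(Ḡ)=55; ϑ=109*cos(pi/109)/(cos(pi/109) + 1) lies between (both strict).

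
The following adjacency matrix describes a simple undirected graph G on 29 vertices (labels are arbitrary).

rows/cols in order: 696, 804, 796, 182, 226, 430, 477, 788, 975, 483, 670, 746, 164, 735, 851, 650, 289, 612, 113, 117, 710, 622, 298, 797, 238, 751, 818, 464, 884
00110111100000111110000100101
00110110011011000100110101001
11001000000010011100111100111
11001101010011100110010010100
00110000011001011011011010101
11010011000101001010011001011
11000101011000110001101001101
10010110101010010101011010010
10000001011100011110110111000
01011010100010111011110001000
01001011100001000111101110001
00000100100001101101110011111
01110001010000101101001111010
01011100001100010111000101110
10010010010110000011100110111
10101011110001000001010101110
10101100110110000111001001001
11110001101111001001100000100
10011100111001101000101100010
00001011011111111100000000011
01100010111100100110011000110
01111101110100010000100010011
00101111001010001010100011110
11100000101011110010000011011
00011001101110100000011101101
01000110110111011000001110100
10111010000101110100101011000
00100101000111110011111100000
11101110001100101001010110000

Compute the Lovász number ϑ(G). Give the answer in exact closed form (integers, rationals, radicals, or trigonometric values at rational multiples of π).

Vertex 796 has 14 neighbors: 696, 804, 226, 164, 650, 289, 612, 710, 622, 298, 797, 818, 464, 884.
Vertex 430 has 14 neighbors: 696, 804, 182, 477, 788, 746, 735, 289, 113, 622, 298, 751, 464, 884.
Vertex 113 has 14 neighbors: 696, 182, 226, 430, 975, 483, 670, 735, 851, 289, 710, 298, 797, 464.
N(851) = {696, 182, 477, 483, 746, 164, 113, 117, 710, 797, 238, 818, 464, 884}, |N(851)| = 14.
29-vertex 14-regular graph: SR(29,14,6,7) — a Paley graph.
The 3 distinct eigenvalues: [14.0, 2.19258, -3.19258].
−29·(-sqrt(29)/2 - 1/2) / ((14)−(-sqrt(29)/2 - 1/2)) = sqrt(29) = ϑ(G).
ϑ(G) ≈ 5.385164807.

sqrt(29)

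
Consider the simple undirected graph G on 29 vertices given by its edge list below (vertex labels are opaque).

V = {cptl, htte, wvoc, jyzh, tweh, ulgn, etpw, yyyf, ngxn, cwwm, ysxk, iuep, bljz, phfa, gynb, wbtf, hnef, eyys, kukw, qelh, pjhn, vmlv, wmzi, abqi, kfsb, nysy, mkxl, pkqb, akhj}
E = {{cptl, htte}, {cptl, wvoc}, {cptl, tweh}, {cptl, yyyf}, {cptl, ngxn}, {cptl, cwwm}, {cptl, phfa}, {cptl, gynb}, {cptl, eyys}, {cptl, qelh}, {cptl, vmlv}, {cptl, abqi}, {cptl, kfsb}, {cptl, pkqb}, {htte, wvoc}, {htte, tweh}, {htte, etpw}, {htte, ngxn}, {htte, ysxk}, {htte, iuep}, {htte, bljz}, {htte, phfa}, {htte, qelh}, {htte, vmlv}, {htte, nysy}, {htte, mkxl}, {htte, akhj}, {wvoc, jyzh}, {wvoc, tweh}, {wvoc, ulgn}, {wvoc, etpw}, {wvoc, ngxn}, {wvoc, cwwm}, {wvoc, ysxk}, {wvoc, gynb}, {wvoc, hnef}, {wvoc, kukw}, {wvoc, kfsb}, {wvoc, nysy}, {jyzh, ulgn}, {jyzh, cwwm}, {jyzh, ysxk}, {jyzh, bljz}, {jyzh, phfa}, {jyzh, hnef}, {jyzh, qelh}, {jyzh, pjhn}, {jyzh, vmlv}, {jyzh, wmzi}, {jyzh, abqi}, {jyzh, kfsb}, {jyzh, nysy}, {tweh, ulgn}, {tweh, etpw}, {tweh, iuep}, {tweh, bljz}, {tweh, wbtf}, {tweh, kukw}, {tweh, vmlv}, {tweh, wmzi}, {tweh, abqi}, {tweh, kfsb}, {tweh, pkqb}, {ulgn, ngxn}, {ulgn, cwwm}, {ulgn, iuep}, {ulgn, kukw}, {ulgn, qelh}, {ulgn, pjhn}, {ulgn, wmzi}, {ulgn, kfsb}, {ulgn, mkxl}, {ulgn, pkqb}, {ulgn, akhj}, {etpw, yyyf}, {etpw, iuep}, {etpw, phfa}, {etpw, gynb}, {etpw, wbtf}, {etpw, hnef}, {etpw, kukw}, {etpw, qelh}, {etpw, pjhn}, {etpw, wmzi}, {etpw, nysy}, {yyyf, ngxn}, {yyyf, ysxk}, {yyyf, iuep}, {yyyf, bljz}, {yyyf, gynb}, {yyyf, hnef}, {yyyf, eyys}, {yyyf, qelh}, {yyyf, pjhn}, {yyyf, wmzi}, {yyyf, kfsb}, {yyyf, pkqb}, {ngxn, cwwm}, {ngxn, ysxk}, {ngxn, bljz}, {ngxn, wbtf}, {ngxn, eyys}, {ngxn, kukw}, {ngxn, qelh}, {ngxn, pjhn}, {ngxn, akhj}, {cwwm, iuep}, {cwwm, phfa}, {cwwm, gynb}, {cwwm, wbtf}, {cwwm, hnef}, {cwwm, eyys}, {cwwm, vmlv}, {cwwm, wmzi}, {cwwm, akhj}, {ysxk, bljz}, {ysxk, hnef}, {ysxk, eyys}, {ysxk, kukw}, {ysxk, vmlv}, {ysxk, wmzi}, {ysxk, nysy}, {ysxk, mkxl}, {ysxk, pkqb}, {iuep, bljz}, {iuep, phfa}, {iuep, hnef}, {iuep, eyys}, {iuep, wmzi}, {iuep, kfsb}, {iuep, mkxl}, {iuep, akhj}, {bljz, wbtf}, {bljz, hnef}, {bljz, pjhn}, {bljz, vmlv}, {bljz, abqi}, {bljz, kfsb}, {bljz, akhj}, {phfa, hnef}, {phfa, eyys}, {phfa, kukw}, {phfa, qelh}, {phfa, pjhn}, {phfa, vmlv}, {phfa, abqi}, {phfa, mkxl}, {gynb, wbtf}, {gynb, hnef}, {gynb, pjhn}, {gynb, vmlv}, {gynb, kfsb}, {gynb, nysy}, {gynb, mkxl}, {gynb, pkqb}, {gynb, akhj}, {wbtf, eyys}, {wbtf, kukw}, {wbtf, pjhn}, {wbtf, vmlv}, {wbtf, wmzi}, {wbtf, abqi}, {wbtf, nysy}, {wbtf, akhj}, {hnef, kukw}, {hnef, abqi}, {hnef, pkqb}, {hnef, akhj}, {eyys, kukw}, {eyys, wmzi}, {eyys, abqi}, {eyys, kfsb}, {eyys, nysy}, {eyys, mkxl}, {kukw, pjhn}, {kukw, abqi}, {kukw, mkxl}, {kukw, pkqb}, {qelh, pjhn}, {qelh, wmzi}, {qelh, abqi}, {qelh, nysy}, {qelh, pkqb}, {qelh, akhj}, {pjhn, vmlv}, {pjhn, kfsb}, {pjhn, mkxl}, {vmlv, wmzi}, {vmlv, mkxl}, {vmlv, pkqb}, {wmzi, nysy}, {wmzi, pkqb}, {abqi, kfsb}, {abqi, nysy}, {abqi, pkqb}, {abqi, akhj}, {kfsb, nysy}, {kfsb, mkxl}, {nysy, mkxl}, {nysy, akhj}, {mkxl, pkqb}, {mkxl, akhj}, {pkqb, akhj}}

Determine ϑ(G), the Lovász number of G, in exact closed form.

sqrt(29)

N(abqi) = {cptl, jyzh, tweh, bljz, phfa, wbtf, hnef, eyys, kukw, qelh, kfsb, nysy, pkqb, akhj}, |N(abqi)| = 14.
N(bljz) = {htte, jyzh, tweh, yyyf, ngxn, ysxk, iuep, wbtf, hnef, pjhn, vmlv, abqi, kfsb, akhj}, |N(bljz)| = 14.
N(hnef) = {wvoc, jyzh, etpw, yyyf, cwwm, ysxk, iuep, bljz, phfa, gynb, kukw, abqi, pkqb, akhj}, |N(hnef)| = 14.
Vertex cwwm has 14 neighbors: cptl, wvoc, jyzh, ulgn, ngxn, iuep, phfa, gynb, wbtf, hnef, eyys, vmlv, wmzi, akhj.
deg(v) = 14 for all v (|V|=29); SR(29,14,6,7) — a Paley graph.
The 3 distinct eigenvalues: [14.0, 2.192582, -3.192582].
With N=29: ϑ(G) = 29·(-(-sqrt(29)/2 - 1/2))/(14−(-sqrt(29)/2 - 1/2)) = sqrt(29).
≈ 5.385164807 (to 9 d.p.).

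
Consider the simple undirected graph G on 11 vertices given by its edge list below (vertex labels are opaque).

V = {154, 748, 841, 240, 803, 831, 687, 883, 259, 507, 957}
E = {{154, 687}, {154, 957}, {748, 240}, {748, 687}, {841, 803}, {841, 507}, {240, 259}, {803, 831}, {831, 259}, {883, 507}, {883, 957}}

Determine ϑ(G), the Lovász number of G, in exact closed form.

11*cos(pi/11)/(cos(pi/11) + 1)

deg(748) = 2; N(748) = {240, 687}.
deg(240) = 2; N(240) = {748, 259}.
N(259) = {240, 831}, |N(259)| = 2.
deg(831) = 2; N(831) = {803, 259}.
Every vertex has degree 2 (N=11); the odd cycle C_{11}.
The 6 distinct eigenvalues: [2.0, 1.683, 0.831, -0.285, -1.31, -1.919].
With N=11: ϑ(G) = 11·(-(-1)*2*cos(pi/11))/(2−(-2*cos(pi/11))) = 11*cos(pi/11)/(cos(pi/11) + 1).
≈ 5.38630 (to 5 d.p.).
Sandwich: α(G)=5 ≤ ϑ(G)=11*cos(pi/11)/(cos(pi/11) + 1) ≤ χ(Ḡ)=6 (both strict).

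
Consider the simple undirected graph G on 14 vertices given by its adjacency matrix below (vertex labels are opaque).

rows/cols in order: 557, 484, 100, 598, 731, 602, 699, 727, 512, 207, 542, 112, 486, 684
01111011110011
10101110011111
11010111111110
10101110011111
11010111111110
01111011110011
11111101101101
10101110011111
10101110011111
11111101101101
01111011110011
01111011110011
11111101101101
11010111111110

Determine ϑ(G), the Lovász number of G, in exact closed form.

4

deg(486) = 11; N(486) = {557, 484, 100, 598, 731, 602, 727, 512, 542, 112, 684}.
N(207) = {557, 484, 100, 598, 731, 602, 727, 512, 542, 112, 684}, |N(207)| = 11.
N(684) = {557, 484, 598, 602, 699, 727, 512, 207, 542, 112, 486}, |N(684)| = 11.
deg(557) = 10; N(557) = {484, 100, 598, 731, 699, 727, 512, 207, 486, 684}.
4 parts of sizes [4, 4, 3, 3]; α(G) = 4 = ϑ (perfect).
≈ 4.00000000 (to 8 d.p.).
α=4, χ(Ḡ)=4; ϑ=4 lies between (collapsed).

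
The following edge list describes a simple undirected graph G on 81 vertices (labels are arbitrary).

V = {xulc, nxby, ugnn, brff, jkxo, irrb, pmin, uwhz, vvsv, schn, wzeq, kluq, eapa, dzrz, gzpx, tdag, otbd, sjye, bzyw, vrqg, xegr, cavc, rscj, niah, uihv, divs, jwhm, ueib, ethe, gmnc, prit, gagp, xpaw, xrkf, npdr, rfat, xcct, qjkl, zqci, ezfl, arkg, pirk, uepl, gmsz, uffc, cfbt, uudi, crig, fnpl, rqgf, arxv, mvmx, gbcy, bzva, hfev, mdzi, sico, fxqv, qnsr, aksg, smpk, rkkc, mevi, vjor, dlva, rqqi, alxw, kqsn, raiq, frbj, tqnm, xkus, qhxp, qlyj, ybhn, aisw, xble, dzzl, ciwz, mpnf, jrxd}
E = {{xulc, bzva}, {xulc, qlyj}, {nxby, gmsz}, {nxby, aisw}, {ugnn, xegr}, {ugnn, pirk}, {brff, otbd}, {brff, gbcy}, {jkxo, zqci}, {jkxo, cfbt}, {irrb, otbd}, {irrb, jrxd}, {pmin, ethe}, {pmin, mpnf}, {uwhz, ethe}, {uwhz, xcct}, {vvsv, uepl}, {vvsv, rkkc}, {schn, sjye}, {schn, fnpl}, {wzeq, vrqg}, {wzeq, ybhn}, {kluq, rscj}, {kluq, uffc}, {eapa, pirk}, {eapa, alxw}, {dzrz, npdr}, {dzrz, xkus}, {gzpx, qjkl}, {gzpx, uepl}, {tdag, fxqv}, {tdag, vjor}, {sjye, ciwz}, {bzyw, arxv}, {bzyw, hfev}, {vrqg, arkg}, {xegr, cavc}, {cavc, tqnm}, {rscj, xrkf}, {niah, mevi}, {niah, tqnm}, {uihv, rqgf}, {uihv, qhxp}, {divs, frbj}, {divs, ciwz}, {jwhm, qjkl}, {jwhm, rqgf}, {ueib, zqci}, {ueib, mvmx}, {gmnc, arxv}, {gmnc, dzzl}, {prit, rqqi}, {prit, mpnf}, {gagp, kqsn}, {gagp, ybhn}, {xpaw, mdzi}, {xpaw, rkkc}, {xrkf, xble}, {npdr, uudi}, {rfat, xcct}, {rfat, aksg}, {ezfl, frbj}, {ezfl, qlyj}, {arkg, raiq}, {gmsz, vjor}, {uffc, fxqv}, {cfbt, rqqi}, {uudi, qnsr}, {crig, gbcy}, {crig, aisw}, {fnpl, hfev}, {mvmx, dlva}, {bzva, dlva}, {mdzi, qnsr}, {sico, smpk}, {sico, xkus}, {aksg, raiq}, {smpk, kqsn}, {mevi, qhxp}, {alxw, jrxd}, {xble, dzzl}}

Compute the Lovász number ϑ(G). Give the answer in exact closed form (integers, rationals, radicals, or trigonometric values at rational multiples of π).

deg(rkkc) = 2; N(rkkc) = {vvsv, xpaw}.
Vertex uudi has 2 neighbors: npdr, qnsr.
N(rfat) = {xcct, aksg}, |N(rfat)| = 2.
N(gmnc) = {arxv, dzzl}, |N(gmnc)| = 2.
Every vertex has degree 2 (N=81); a single 81-cycle (edge-transitive).
A has 41 distinct eigenvalues ≈ [2.0, 1.99399, 1.97598, 1.94609, 1.9045, 1.85145, 1.78727, 1.71233, 1.6271, 1.53209, 1.42786, 1.31504, 1.19432, 1.06641, 0.93209, 0.79216, 0.64747, 0.49888, 0.3473, 0.19362, 0.03878, -0.11629, -0.27066, -0.42341, -0.57361, -0.72036, -0.86277, -1.0, -1.13121, -1.25562, -1.37248, -1.48109, -1.58079, -1.67098, -1.75112, -1.82073, -1.87939, -1.92674, -1.96251, -1.98648, -1.9985].
Lovász: ϑ = −81(-2*cos(pi/81))/(2+-(-1)*2*cos(pi/81)) = 81*cos(pi/81)/(cos(pi/81) + 1).
Numerically 40.48476531.
Sandwich: α(G)=40 ≤ ϑ(G)=81*cos(pi/81)/(cos(pi/81) + 1) ≤ χ(Ḡ)=41 (both strict).

81*cos(pi/81)/(cos(pi/81) + 1)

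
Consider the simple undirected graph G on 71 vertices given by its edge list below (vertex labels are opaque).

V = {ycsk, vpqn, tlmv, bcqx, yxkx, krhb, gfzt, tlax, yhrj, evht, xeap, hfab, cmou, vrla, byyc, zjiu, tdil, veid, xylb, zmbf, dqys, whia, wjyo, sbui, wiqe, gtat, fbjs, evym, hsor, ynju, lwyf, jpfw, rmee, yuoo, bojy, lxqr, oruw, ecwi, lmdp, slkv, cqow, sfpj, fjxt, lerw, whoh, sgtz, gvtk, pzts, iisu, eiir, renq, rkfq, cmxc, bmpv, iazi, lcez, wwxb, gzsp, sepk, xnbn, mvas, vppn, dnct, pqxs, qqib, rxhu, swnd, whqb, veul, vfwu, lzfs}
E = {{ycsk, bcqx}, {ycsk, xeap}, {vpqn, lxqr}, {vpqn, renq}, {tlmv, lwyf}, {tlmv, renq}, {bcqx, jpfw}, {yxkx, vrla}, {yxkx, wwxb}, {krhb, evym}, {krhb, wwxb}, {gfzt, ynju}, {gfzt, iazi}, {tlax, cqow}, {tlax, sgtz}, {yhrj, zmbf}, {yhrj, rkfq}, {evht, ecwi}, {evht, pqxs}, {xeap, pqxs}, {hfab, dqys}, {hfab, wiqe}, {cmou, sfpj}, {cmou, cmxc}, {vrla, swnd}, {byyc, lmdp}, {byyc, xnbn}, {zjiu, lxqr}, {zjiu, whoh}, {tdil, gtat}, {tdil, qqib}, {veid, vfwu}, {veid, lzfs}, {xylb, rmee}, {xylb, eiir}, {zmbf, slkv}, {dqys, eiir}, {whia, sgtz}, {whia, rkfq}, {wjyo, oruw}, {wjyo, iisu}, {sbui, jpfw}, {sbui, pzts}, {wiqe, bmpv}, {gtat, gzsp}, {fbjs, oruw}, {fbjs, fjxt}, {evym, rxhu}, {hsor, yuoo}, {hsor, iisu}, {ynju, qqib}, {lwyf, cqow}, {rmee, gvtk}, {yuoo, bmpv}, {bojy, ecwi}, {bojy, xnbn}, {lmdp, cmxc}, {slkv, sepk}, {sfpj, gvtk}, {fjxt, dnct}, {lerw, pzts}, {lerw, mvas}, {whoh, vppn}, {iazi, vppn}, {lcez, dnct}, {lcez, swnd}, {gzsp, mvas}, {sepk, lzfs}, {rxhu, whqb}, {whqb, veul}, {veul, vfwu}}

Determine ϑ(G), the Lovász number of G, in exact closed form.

deg(whqb) = 2; N(whqb) = {rxhu, veul}.
deg(swnd) = 2; N(swnd) = {vrla, lcez}.
deg(tdil) = 2; N(tdil) = {gtat, qqib}.
deg(gfzt) = 2; N(gfzt) = {ynju, iazi}.
2-regular, N=71; a single 71-cycle (edge-transitive).
Distinct eigenvalues (to 6 d.p.): [2.0, 1.992174, 1.968756, 1.92993, 1.876, 1.807387, 1.724629, 1.628374, 1.519374, 1.398483, 1.266648, 1.124899, 0.974346, 0.816167, 0.651601, 0.481935, 0.308498, 0.132646, -0.044244, -0.220788, -0.395604, -0.567324, -0.734603, -0.896134, -1.05065, -1.196945, -1.333871, -1.460358, -1.575416, -1.678144, -1.767738, -1.843498, -1.904829, -1.951253, -1.982405, -1.998042].
ϑ = −N·λ_min/(λ_max−λ_min) = −71·(-2*cos(pi/71))/(2−(-2*cos(pi/71))) = 71*cos(pi/71)/(cos(pi/71) + 1).
= 35.482618264… (decimal).
α=35, χ(Ḡ)=36; ϑ=71*cos(pi/71)/(cos(pi/71) + 1) lies between (both strict).

71*cos(pi/71)/(cos(pi/71) + 1)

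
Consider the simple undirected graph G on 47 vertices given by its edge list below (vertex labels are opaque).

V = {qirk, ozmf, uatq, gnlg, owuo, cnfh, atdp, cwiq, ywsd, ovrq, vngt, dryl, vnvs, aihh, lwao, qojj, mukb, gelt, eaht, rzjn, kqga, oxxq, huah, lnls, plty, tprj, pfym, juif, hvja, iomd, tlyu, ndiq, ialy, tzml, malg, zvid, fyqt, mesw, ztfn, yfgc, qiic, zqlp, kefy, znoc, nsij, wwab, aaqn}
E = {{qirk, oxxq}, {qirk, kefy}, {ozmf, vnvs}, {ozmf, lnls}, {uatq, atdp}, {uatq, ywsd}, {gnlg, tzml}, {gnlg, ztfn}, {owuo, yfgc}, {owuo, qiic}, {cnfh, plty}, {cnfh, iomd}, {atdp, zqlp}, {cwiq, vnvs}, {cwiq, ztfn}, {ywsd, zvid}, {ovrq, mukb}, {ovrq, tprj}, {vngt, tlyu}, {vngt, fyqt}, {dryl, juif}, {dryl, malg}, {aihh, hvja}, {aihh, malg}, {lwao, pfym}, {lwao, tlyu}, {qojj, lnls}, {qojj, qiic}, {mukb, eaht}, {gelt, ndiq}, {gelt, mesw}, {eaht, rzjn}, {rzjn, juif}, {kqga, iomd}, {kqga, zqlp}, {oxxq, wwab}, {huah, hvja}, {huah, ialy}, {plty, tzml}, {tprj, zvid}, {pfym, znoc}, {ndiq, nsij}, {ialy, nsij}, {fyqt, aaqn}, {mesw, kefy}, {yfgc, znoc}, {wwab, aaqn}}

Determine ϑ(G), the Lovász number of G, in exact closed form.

47*cos(pi/47)/(cos(pi/47) + 1)

Vertex yfgc has 2 neighbors: owuo, znoc.
Vertex cwiq has 2 neighbors: vnvs, ztfn.
N(juif) = {dryl, rzjn}, |N(juif)| = 2.
deg(pfym) = 2; N(pfym) = {lwao, znoc}.
Regular of degree 2 on 47 vertices: the odd cycle C_{47}.
A has 24 distinct eigenvalues ≈ [2.0, 1.982, 1.929, 1.841, 1.721, 1.57, 1.39, 1.186, 0.961, 0.719, 0.464, 0.2, -0.067, -0.333, -0.593, -0.842, -1.076, -1.291, -1.483, -1.649, -1.785, -1.889, -1.96, -1.996].
Lovász (edge-transitive): ϑ = −47·(-2*cos(pi/47))/((2)−(-2*cos(pi/47))) = 47*cos(pi/47)/(cos(pi/47) + 1).
= 23.47373149… (decimal).
Sandwich: α(G)=23 ≤ ϑ(G)=47*cos(pi/47)/(cos(pi/47) + 1) ≤ χ(Ḡ)=24 (both strict).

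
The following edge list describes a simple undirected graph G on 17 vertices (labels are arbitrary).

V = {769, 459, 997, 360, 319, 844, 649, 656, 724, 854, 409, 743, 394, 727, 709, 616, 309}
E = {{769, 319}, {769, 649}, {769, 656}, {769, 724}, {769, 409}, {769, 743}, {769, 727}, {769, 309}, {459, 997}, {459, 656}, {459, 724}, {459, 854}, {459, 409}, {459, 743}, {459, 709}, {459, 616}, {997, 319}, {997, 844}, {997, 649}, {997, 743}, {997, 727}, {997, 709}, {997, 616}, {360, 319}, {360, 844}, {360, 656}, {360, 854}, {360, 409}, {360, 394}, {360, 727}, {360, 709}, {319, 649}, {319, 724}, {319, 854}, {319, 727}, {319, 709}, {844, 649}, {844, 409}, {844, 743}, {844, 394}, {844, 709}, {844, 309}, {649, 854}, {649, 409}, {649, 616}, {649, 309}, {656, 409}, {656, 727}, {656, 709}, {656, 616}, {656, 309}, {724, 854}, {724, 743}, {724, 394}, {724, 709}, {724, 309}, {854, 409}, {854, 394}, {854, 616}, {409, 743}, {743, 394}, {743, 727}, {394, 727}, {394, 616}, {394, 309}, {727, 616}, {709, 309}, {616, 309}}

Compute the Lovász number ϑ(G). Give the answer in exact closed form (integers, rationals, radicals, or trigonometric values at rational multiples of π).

sqrt(17)

Vertex 309 has 8 neighbors: 769, 844, 649, 656, 724, 394, 709, 616.
N(649) = {769, 997, 319, 844, 854, 409, 616, 309}, |N(649)| = 8.
N(724) = {769, 459, 319, 854, 743, 394, 709, 309}, |N(724)| = 8.
N(409) = {769, 459, 360, 844, 649, 656, 854, 743}, |N(409)| = 8.
Every vertex has degree 8 (N=17); Paley(17): SR with (k,λ,μ)=(8,3,4).
Distinct eigenvalues (to 3 d.p.): [8.0, 1.562, -2.562].
With N=17: ϑ(G) = 17·(-(-sqrt(17)/2 - 1/2))/(8−(-sqrt(17)/2 - 1/2)) = sqrt(17).
Numerically 4.1231056.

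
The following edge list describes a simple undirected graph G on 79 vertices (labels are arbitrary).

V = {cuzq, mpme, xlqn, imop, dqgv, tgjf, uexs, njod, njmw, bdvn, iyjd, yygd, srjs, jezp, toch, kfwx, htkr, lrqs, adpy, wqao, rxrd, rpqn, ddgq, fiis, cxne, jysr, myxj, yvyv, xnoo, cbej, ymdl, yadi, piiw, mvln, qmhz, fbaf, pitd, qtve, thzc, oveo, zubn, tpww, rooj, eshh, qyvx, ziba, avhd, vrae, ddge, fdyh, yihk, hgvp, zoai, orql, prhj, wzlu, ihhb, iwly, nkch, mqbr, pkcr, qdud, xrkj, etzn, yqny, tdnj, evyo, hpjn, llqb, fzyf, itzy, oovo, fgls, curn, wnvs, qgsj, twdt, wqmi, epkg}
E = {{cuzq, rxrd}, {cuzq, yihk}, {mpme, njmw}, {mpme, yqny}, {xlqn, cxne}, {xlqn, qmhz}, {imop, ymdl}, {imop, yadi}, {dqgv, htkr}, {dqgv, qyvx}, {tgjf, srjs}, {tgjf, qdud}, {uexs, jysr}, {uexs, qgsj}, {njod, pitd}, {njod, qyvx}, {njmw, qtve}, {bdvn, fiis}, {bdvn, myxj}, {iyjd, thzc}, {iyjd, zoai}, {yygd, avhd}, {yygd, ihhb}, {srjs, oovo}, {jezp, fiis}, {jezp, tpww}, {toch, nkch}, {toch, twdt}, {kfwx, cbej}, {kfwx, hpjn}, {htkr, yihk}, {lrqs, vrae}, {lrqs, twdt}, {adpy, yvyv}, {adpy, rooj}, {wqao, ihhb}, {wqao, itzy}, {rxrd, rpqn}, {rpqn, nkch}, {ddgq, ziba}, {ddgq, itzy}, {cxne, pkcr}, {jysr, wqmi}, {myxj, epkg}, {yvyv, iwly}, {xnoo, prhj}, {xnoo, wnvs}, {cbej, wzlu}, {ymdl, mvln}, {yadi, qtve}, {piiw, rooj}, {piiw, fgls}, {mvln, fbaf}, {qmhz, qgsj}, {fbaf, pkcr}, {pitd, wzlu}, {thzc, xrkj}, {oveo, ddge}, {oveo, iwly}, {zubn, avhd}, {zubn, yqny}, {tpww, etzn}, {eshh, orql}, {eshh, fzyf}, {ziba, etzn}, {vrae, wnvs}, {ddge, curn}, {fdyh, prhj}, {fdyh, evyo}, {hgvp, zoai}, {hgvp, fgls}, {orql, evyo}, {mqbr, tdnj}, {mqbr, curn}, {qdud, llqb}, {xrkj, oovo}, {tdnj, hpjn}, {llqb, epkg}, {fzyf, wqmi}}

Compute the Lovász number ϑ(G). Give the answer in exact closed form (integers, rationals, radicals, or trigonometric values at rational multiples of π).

79*cos(pi/79)/(cos(pi/79) + 1)

deg(epkg) = 2; N(epkg) = {myxj, llqb}.
deg(prhj) = 2; N(prhj) = {xnoo, fdyh}.
Vertex jysr has 2 neighbors: uexs, wqmi.
N(kfwx) = {cbej, hpjn}, |N(kfwx)| = 2.
79-vertex 2-regular graph: a single 79-cycle (edge-transitive).
Distinct eigenvalues (to 5 d.p.): [2.0, 1.99368, 1.97475, 1.94334, 1.89964, 1.84393, 1.77657, 1.69797, 1.60863, 1.50913, 1.40008, 1.28219, 1.15618, 1.02287, 0.88309, 0.73773, 0.5877, 0.43396, 0.27747, 0.11923, -0.03976, -0.19851, -0.356, -0.51123, -0.66324, -0.81105, -0.95374, -1.09039, -1.22015, -1.3422, -1.45576, -1.56011, -1.65461, -1.73864, -1.81168, -1.87327, -1.92301, -1.96059, -1.98578, -1.99842].
Lovász (edge-transitive): ϑ = −79·(-2*cos(pi/79))/((2)−(-2*cos(pi/79))) = 79*cos(pi/79)/(cos(pi/79) + 1).
= 39.4843794… (decimal).
Check 39 ≤ 79*cos(pi/79)/(cos(pi/79) + 1) ≤ 40: both strict.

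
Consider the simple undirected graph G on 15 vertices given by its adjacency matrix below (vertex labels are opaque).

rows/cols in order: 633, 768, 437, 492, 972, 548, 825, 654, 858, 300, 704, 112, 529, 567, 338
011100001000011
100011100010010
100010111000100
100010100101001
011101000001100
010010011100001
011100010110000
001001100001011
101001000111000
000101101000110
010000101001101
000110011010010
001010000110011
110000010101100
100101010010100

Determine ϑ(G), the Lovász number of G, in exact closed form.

deg(529) = 6; N(529) = {437, 972, 300, 704, 567, 338}.
deg(112) = 6; N(112) = {492, 972, 654, 858, 704, 567}.
Vertex 825 has 6 neighbors: 768, 437, 492, 654, 300, 704.
Vertex 972 has 6 neighbors: 768, 437, 492, 548, 112, 529.
G on 15 vertices is 6-regular; this is K(6,2), the Kneser graph.
The 3 distinct eigenvalues: [6.0, 1.0, -3.0].
Lovász: ϑ = −15(-3)/(6+-1*(-3)) = 5.
≈ 5.0000 (to 4 d.p.).

5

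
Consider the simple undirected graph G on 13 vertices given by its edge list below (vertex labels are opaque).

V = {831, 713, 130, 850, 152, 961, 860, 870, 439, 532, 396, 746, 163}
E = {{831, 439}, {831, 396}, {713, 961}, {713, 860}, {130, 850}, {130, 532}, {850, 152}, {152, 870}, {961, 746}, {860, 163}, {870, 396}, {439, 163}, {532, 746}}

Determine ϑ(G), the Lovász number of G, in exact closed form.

deg(396) = 2; N(396) = {831, 870}.
Vertex 130 has 2 neighbors: 850, 532.
Vertex 163 has 2 neighbors: 860, 439.
deg(152) = 2; N(152) = {850, 870}.
deg(v) = 2 for all v (|V|=13); the odd cycle C_{13}.
spec(A) ≈ [2.0, 1.771, 1.136, 0.241, -0.709, -1.497, -1.942] (distinct, 3 d.p.).
With N=13: ϑ(G) = 13·(-(-1)*2*cos(pi/13))/(2−(-2*cos(pi/13))) = 13*cos(pi/13)/(cos(pi/13) + 1).
Numerically 6.404169.
α=6, χ(Ḡ)=7; ϑ=13*cos(pi/13)/(cos(pi/13) + 1) lies between (both strict).

13*cos(pi/13)/(cos(pi/13) + 1)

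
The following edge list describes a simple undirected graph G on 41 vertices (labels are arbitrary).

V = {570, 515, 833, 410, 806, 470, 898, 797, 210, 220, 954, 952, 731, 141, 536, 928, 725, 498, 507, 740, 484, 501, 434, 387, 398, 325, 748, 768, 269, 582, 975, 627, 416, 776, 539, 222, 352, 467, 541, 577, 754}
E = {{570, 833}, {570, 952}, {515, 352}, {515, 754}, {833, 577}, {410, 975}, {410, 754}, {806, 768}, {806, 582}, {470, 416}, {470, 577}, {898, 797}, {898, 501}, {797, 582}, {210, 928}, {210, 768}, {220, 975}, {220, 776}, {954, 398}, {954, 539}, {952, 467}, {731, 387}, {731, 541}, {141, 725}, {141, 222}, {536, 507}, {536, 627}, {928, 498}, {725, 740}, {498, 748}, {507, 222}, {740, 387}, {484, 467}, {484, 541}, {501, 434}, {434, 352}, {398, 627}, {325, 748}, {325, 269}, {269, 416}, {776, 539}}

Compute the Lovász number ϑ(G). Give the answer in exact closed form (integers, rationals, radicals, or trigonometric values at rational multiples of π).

Vertex 570 has 2 neighbors: 833, 952.
N(928) = {210, 498}, |N(928)| = 2.
deg(484) = 2; N(484) = {467, 541}.
deg(731) = 2; N(731) = {387, 541}.
deg(v) = 2 for all v (|V|=41); connected 2-regular on 41 ⇒ C_{41}.
A has 21 distinct eigenvalues ≈ [2.0, 1.9766, 1.9068, 1.7923, 1.6359, 1.441, 1.2125, 0.9554, 0.676, 0.3808, 0.0766, -0.2294, -0.53, -0.8181, -1.0871, -1.3307, -1.543, -1.7191, -1.855, -1.9474, -1.9941].
Lovász (edge-transitive): ϑ = −41·(-2*cos(pi/41))/((2)−(-2*cos(pi/41))) = 41*cos(pi/41)/(cos(pi/41) + 1).
= 20.46988… (decimal).
Sandwich: α(G)=20 ≤ ϑ(G)=41*cos(pi/41)/(cos(pi/41) + 1) ≤ χ(Ḡ)=21 (both strict).

41*cos(pi/41)/(cos(pi/41) + 1)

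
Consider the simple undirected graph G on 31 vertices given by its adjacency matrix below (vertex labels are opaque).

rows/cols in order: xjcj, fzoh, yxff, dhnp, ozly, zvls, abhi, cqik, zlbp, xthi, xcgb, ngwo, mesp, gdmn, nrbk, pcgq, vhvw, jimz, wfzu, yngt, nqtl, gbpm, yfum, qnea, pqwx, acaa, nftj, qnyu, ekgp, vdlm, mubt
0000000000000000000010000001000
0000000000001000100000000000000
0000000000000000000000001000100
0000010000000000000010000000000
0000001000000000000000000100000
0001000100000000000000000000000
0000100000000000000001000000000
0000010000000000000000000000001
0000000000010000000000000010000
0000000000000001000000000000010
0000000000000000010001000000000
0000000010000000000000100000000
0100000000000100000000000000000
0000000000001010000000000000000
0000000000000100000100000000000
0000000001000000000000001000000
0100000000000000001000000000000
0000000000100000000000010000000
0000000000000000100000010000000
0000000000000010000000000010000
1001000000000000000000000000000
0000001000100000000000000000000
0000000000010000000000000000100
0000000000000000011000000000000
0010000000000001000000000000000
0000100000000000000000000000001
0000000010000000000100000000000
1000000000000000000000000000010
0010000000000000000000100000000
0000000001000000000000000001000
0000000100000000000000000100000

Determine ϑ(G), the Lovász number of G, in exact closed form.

31*cos(pi/31)/(cos(pi/31) + 1)

Vertex wfzu has 2 neighbors: vhvw, qnea.
N(nftj) = {zlbp, yngt}, |N(nftj)| = 2.
Vertex nrbk has 2 neighbors: gdmn, yngt.
Vertex qnea has 2 neighbors: jimz, wfzu.
31-vertex 2-regular graph: this is C_{31}, the 31-cycle.
The 16 distinct eigenvalues: [2.0, 1.95906, 1.83792, 1.64153, 1.37793, 1.05793, 0.69461, 0.30286, -0.1013, -0.50131, -0.88079, -1.22421, -1.51752, -1.74869, -1.90828, -1.98974].
With N=31: ϑ(G) = 31·(-(-1)*2*cos(pi/31))/(2−(-2*cos(pi/31))) = 31*cos(pi/31)/(cos(pi/31) + 1).
= 15.460134989… (decimal).
α=15, χ(Ḡ)=16; ϑ=31*cos(pi/31)/(cos(pi/31) + 1) lies between (both strict).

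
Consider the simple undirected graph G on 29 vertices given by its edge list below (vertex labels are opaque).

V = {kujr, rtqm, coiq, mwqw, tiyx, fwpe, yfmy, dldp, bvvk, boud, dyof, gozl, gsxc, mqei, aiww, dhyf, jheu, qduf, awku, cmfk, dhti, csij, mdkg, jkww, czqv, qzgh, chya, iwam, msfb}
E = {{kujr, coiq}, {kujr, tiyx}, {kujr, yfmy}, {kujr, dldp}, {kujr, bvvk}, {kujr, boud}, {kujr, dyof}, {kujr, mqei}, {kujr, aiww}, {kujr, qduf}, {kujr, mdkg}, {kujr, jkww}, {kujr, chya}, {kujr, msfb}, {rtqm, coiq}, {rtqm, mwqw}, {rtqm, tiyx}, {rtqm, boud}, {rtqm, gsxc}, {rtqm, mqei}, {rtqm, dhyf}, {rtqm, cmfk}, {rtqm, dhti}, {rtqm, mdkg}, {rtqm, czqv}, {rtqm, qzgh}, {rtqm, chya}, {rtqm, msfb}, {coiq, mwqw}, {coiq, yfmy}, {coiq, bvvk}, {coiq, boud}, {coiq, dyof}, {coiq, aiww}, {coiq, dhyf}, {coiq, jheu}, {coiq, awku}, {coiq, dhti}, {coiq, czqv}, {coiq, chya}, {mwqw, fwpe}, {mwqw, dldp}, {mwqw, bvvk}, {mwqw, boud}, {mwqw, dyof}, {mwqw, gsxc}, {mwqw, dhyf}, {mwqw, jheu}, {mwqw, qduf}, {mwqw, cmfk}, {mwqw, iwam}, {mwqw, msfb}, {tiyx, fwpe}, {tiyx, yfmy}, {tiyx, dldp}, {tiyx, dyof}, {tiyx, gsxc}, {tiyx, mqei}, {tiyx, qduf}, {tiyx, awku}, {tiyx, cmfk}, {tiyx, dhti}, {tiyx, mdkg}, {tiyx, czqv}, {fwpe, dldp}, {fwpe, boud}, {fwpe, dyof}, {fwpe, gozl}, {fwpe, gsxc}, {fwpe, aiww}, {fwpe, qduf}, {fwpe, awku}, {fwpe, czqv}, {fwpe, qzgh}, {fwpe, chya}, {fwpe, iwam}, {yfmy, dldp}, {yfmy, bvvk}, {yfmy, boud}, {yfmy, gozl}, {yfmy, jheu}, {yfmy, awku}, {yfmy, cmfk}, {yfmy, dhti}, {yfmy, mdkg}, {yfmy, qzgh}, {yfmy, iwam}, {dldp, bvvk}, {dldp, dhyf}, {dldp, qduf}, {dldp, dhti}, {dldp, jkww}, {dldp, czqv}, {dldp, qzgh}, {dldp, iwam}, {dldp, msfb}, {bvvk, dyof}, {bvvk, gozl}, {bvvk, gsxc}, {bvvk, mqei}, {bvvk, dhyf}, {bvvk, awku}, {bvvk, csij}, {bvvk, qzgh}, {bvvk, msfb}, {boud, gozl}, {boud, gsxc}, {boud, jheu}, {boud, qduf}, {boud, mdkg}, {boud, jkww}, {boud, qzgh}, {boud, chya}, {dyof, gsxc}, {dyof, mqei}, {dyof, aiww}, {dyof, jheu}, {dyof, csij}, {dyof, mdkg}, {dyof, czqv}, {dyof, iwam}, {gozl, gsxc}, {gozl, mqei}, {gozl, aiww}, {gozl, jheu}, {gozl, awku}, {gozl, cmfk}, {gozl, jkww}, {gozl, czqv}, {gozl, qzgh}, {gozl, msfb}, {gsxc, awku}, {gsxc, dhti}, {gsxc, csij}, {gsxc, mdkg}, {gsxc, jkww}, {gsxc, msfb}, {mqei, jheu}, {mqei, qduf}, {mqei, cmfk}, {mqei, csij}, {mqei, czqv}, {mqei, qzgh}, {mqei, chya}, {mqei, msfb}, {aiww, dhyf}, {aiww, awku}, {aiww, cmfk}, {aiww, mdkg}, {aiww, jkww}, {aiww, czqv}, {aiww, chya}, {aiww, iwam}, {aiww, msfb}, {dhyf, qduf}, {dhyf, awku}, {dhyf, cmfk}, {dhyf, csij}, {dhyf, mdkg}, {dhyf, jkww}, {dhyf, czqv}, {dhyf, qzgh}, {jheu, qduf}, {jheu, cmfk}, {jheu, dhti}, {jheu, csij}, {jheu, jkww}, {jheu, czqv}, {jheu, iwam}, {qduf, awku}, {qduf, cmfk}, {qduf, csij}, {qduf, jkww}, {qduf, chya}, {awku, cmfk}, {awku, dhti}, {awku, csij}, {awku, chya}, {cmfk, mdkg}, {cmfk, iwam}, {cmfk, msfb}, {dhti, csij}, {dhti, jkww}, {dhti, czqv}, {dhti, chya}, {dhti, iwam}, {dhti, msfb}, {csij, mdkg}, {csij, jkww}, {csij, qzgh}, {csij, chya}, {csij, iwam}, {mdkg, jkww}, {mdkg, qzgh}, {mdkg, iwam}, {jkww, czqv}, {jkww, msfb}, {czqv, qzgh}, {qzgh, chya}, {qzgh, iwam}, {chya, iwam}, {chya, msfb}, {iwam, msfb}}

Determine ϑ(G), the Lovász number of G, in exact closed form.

sqrt(29)

Vertex dldp has 14 neighbors: kujr, mwqw, tiyx, fwpe, yfmy, bvvk, dhyf, qduf, dhti, jkww, czqv, qzgh, iwam, msfb.
deg(kujr) = 14; N(kujr) = {coiq, tiyx, yfmy, dldp, bvvk, boud, dyof, mqei, aiww, qduf, mdkg, jkww, chya, msfb}.
N(bvvk) = {kujr, coiq, mwqw, yfmy, dldp, dyof, gozl, gsxc, mqei, dhyf, awku, csij, qzgh, msfb}, |N(bvvk)| = 14.
Vertex gsxc has 14 neighbors: rtqm, mwqw, tiyx, fwpe, bvvk, boud, dyof, gozl, awku, dhti, csij, mdkg, jkww, msfb.
14-regular, N=29; strongly regular (29,14,6,7).
A has 3 distinct eigenvalues ≈ [14.0, 2.1926, -3.1926].
ϑ = −N·λ_min/(λ_max−λ_min) = −29·(-sqrt(29)/2 - 1/2)/(14−(-sqrt(29)/2 - 1/2)) = sqrt(29).
≈ 5.385165 (to 6 d.p.).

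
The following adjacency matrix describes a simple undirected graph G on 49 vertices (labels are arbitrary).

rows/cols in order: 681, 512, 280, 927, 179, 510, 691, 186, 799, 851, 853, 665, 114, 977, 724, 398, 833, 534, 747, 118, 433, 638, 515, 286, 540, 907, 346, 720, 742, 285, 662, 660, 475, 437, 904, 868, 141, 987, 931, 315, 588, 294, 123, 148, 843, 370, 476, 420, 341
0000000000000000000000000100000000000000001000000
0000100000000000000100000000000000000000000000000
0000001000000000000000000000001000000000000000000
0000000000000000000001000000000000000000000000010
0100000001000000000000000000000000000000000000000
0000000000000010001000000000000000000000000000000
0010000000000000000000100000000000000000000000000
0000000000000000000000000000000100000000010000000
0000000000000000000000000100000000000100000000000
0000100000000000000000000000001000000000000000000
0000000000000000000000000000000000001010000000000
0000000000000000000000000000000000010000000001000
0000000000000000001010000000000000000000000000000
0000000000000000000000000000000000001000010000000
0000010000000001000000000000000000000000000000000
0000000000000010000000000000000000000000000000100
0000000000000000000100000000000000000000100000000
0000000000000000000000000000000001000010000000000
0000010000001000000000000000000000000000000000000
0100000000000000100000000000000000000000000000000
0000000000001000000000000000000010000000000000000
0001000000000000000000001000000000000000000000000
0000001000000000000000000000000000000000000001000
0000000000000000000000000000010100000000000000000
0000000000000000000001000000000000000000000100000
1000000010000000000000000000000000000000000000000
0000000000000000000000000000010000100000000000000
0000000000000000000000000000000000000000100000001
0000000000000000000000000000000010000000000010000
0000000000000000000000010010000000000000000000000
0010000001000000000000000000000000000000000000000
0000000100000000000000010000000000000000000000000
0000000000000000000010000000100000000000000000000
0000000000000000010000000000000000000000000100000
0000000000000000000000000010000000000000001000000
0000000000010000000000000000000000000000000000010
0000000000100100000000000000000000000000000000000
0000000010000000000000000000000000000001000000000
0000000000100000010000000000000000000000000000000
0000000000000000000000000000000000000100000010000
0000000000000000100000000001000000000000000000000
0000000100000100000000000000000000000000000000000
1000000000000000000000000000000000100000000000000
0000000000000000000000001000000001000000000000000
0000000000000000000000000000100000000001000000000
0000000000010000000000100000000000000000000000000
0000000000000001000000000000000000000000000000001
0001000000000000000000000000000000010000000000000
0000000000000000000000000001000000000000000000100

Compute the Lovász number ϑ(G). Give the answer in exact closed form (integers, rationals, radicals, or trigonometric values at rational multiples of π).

N(851) = {179, 662}, |N(851)| = 2.
N(398) = {724, 476}, |N(398)| = 2.
N(341) = {720, 476}, |N(341)| = 2.
Vertex 294 has 2 neighbors: 186, 977.
Regular of degree 2 on 49 vertices: a single 49-cycle (edge-transitive).
The 25 distinct eigenvalues: [2.0, 1.9836, 1.9346, 1.8538, 1.7426, 1.6028, 1.4367, 1.247, 1.0368, 0.8096, 0.5691, 0.3192, 0.0641, -0.192, -0.445, -0.6907, -0.9251, -1.1442, -1.3446, -1.5229, -1.6762, -1.8019, -1.8981, -1.9631, -1.9959].
−49·(-2*cos(pi/49)) / ((2)−(-2*cos(pi/49))) = 49*cos(pi/49)/(cos(pi/49) + 1) = ϑ(G).
Numerically 24.474805.
Check 24 ≤ 49*cos(pi/49)/(cos(pi/49) + 1) ≤ 25: both strict.

49*cos(pi/49)/(cos(pi/49) + 1)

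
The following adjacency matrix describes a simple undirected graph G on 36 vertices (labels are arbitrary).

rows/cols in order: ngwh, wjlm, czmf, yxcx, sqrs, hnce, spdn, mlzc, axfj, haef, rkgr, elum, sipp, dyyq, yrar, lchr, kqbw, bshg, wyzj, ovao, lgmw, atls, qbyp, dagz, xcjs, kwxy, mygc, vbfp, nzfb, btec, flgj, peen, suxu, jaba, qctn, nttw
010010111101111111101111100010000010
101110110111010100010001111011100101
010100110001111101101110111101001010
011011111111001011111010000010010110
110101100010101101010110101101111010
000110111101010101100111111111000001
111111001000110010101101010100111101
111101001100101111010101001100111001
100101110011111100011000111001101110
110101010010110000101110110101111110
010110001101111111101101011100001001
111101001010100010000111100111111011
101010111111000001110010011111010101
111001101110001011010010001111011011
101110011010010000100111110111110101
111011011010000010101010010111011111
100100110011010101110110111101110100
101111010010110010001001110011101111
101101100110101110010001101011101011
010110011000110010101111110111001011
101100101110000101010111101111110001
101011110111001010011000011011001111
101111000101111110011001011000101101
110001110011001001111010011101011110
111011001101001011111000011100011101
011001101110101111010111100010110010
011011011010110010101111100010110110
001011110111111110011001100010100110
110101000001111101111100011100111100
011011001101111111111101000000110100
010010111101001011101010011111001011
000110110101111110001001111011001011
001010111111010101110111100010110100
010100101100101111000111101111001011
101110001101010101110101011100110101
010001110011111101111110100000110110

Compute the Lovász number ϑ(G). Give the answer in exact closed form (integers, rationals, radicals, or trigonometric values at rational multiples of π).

8

N(suxu) = {czmf, sqrs, spdn, mlzc, axfj, haef, rkgr, elum, dyyq, lchr, bshg, wyzj, ovao, atls, qbyp, dagz, xcjs, nzfb, flgj, peen, jaba}, |N(suxu)| = 21.
deg(flgj) = 21; N(flgj) = {wjlm, sqrs, spdn, mlzc, axfj, haef, elum, yrar, kqbw, bshg, wyzj, lgmw, qbyp, kwxy, mygc, vbfp, nzfb, btec, suxu, qctn, nttw}.
N(kqbw) = {ngwh, yxcx, spdn, mlzc, rkgr, elum, dyyq, lchr, bshg, wyzj, ovao, atls, qbyp, xcjs, kwxy, mygc, vbfp, btec, flgj, peen, jaba}, |N(kqbw)| = 21.
Vertex nzfb has 21 neighbors: ngwh, wjlm, yxcx, hnce, elum, sipp, dyyq, yrar, lchr, bshg, wyzj, ovao, lgmw, atls, kwxy, mygc, vbfp, flgj, peen, suxu, jaba.
Every vertex has degree 21 (N=36); Kneser K(9,2) on C(9,2)=36 vertices.
spec(A) ≈ [21.0, 1.0, -6.0] (distinct, 6 d.p.).
ϑ = −N·λ_min/(λ_max−λ_min) = −36·(-6)/(21−(-6)) = 8.
Numerically 8.0000000.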